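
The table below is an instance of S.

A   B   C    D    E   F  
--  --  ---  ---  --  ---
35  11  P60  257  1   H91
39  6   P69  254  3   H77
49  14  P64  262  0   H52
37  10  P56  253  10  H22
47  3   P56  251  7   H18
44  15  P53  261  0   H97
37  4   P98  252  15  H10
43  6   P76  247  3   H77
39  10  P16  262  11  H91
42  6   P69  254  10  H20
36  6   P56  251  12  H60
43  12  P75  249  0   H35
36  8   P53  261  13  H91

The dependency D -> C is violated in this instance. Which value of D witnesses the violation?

262

D=257: 1 row → C = P60 ✓
D=254: 2 rows → C = P69, P69 ✓
D=262: 2 rows → C takes values {P64, P16} — violation
D=253: 1 row → C = P56 ✓
D=251: 2 rows → C = P56, P56 ✓
D=261: 2 rows → C = P53, P53 ✓
D=252: 1 row → C = P98 ✓
D=247: 1 row → C = P76 ✓
D=249: 1 row → C = P75 ✓
The only D value with inconsistent C is D=262.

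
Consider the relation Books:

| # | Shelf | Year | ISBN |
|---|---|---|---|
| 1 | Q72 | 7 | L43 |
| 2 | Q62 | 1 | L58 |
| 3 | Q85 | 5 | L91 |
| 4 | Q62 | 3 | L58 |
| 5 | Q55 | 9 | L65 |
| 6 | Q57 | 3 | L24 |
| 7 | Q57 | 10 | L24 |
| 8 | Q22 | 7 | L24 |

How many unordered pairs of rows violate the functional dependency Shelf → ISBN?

0

Shelf=Q62: all 2 rows agree on ISBN — 0 pairs.
Shelf=Q57: all 2 rows agree on ISBN — 0 pairs.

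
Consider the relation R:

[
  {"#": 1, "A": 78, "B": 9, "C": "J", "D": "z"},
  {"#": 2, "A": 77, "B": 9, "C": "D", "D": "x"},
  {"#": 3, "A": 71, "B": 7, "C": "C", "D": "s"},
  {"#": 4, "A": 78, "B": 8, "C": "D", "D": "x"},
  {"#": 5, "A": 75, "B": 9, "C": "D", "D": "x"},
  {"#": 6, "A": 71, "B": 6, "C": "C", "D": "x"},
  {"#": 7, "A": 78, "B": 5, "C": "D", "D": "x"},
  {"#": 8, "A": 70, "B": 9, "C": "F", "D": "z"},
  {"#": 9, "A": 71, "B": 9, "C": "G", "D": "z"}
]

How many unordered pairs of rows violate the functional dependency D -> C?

7

D=z: violating pairs (1,8), (1,9), (8,9) — 3 pairs.
D=x: violating pairs (2,6), (4,6), (5,6), (6,7) — 4 pairs.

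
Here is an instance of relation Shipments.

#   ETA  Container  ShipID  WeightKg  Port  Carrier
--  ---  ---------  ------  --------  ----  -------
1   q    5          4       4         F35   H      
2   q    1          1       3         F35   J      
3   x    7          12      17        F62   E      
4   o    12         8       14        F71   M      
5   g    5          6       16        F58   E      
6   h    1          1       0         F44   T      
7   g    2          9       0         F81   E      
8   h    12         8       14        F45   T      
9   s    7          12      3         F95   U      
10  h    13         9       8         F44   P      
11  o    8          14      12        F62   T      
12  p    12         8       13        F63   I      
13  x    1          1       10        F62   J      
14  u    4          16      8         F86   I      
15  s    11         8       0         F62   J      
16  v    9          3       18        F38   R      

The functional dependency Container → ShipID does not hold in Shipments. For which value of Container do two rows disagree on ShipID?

5

Container=5: rows 1, 5 → ShipID takes values {4, 6} — violation
Container=1: rows 2, 6, 13 → ShipID = 1, 1, 1 ✓
Container=7: rows 3, 9 → ShipID = 12, 12 ✓
Container=12: rows 4, 8, 12 → ShipID = 8, 8, 8 ✓
Container=2: row 7 → ShipID = 9 ✓
Container=13: row 10 → ShipID = 9 ✓
Container=8: row 11 → ShipID = 14 ✓
Container=4: row 14 → ShipID = 16 ✓
Container=11: row 15 → ShipID = 8 ✓
Container=9: row 16 → ShipID = 3 ✓
The only Container value with inconsistent ShipID is Container=5.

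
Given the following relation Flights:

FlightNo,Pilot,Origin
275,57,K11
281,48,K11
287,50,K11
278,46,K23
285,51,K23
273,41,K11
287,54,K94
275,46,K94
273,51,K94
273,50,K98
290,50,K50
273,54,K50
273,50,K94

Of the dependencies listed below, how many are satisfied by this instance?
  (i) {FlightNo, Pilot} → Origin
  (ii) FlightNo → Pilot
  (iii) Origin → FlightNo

(i) {FlightNo, Pilot} → Origin: (FlightNo=273, Pilot=50): 2 rows → Origin takes values {K98, K94} — violation — fails.
(ii) FlightNo → Pilot: FlightNo=275: 2 rows → Pilot takes values {57, 46} — violation; FlightNo=287: 2 rows → Pilot takes values {50, 54} — violation; FlightNo=273: 5 rows → Pilot takes values {41, 51, 50, 54} — violation — fails.
(iii) Origin → FlightNo: Origin=K11: 4 rows → FlightNo takes values {275, 281, 287, 273} — violation; Origin=K23: 2 rows → FlightNo takes values {278, 285} — violation; Origin=K94: 4 rows → FlightNo takes values {287, 275, 273} — violation; Origin=K50: 2 rows → FlightNo takes values {290, 273} — violation — fails.
None of the 3 dependencies hold.

0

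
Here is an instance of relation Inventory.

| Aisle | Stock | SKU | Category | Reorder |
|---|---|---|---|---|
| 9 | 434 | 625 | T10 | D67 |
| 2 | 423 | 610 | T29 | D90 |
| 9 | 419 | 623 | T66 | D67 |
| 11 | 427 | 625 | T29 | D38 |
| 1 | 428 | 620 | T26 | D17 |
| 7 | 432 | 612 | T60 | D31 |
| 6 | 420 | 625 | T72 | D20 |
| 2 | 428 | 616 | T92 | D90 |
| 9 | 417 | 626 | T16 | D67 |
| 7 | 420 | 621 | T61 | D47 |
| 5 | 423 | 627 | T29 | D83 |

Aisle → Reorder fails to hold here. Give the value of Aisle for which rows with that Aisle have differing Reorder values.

Aisle=9: 3 rows → Reorder = D67, D67, D67 ✓
Aisle=2: 2 rows → Reorder = D90, D90 ✓
Aisle=11: 1 row → Reorder = D38 ✓
Aisle=1: 1 row → Reorder = D17 ✓
Aisle=7: 2 rows → Reorder takes values {D31, D47} — violation
Aisle=6: 1 row → Reorder = D20 ✓
Aisle=5: 1 row → Reorder = D83 ✓
The only Aisle value with inconsistent Reorder is Aisle=7.

7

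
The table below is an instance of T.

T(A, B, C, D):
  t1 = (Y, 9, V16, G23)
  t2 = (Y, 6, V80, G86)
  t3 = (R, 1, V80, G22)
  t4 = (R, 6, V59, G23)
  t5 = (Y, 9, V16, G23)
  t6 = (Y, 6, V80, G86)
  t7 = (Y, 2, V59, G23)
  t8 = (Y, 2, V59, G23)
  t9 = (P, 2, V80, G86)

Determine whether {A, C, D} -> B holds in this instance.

(A=Y, C=V16, D=G23): rows 1, 5 → B = 9, 9 ✓
(A=Y, C=V80, D=G86): rows 2, 6 → B = 6, 6 ✓
(A=R, C=V80, D=G22): row 3 → B = 1 ✓
(A=R, C=V59, D=G23): row 4 → B = 6 ✓
(A=Y, C=V59, D=G23): rows 7, 8 → B = 2, 2 ✓
(A=P, C=V80, D=G86): row 9 → B = 2 ✓
Every {A, C, D} value is associated with a single B value, so {A, C, D} -> B holds.

Yes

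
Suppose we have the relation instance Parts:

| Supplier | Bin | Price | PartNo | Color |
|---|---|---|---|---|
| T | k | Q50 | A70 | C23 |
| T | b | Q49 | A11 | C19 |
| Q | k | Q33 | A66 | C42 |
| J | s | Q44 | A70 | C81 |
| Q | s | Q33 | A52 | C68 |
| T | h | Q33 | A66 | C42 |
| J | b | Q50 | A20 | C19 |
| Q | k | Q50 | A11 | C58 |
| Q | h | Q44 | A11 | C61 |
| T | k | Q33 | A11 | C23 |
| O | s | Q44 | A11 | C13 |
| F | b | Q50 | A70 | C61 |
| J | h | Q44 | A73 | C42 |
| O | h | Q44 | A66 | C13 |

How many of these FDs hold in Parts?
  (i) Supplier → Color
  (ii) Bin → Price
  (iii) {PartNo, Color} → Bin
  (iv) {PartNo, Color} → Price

1

(i) Supplier → Color: Supplier=T: 4 rows → Color takes values {C23, C19, C42} — violation; Supplier=Q: 4 rows → Color takes values {C42, C68, C58, C61} — violation; Supplier=J: 3 rows → Color takes values {C81, C19, C42} — violation — fails.
(ii) Bin → Price: Bin=k: 4 rows → Price takes values {Q50, Q33} — violation; Bin=b: 3 rows → Price takes values {Q49, Q50} — violation; Bin=s: 3 rows → Price takes values {Q44, Q33} — violation; Bin=h: 4 rows → Price takes values {Q33, Q44} — violation — fails.
(iii) {PartNo, Color} → Bin: (PartNo=A66, Color=C42): 2 rows → Bin takes values {k, h} — violation — fails.
(iv) {PartNo, Color} → Price: every LHS value maps to a single RHS value — holds.
1 of the 4 dependencies holds.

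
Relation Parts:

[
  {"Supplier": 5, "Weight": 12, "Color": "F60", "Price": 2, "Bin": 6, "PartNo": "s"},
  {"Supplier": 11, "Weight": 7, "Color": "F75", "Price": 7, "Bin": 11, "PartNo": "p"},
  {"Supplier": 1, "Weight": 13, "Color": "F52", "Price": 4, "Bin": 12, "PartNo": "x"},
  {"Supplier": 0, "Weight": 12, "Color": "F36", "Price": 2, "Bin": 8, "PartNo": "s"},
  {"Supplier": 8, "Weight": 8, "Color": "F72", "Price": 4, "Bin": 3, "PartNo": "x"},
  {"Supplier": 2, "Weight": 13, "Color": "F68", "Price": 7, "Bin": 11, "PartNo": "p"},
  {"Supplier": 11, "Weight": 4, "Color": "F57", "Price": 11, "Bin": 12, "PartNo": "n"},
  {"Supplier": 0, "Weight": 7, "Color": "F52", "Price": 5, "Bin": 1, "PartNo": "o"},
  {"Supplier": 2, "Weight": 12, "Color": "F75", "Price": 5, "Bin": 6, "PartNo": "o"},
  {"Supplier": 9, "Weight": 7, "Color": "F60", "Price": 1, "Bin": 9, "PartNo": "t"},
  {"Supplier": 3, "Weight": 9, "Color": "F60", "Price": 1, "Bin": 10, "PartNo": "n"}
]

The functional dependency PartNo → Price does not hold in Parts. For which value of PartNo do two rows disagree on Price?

PartNo=s: 2 rows → Price = 2, 2 ✓
PartNo=p: 2 rows → Price = 7, 7 ✓
PartNo=x: 2 rows → Price = 4, 4 ✓
PartNo=n: 2 rows → Price takes values {11, 1} — violation
PartNo=o: 2 rows → Price = 5, 5 ✓
PartNo=t: 1 row → Price = 1 ✓
The only PartNo value with inconsistent Price is PartNo=n.

n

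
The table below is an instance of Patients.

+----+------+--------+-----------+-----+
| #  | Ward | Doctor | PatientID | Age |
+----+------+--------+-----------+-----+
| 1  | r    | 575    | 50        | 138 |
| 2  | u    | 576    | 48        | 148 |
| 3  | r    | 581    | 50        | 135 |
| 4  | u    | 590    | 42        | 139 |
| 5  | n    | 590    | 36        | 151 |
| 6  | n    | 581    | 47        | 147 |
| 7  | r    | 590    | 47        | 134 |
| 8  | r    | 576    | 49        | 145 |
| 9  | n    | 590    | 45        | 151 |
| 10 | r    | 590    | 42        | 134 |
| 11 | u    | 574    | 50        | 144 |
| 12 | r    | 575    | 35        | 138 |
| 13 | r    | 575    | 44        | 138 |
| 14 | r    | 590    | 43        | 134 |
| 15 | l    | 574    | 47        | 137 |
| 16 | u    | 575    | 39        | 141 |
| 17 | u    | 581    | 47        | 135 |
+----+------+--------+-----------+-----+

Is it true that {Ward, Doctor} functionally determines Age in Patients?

(Ward=r, Doctor=575): rows 1, 12, 13 → Age = 138, 138, 138 ✓
(Ward=u, Doctor=576): row 2 → Age = 148 ✓
(Ward=r, Doctor=581): row 3 → Age = 135 ✓
(Ward=u, Doctor=590): row 4 → Age = 139 ✓
(Ward=n, Doctor=590): rows 5, 9 → Age = 151, 151 ✓
(Ward=n, Doctor=581): row 6 → Age = 147 ✓
(Ward=r, Doctor=590): rows 7, 10, 14 → Age = 134, 134, 134 ✓
(Ward=r, Doctor=576): row 8 → Age = 145 ✓
(Ward=u, Doctor=574): row 11 → Age = 144 ✓
(Ward=l, Doctor=574): row 15 → Age = 137 ✓
(Ward=u, Doctor=575): row 16 → Age = 141 ✓
(Ward=u, Doctor=581): row 17 → Age = 135 ✓
Every {Ward, Doctor} value is associated with a single Age value, so {Ward, Doctor} → Age holds.

Yes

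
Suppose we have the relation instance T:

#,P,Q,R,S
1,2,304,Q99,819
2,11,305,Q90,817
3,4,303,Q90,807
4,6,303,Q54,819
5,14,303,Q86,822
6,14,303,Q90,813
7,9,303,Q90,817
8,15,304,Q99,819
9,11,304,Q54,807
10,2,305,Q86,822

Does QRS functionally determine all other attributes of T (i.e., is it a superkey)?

No

Rows 1 and 8 have the same QRS value (Q=304, R=Q99, S=819) but are distinct tuples, so QRS does not determine every attribute — not a superkey.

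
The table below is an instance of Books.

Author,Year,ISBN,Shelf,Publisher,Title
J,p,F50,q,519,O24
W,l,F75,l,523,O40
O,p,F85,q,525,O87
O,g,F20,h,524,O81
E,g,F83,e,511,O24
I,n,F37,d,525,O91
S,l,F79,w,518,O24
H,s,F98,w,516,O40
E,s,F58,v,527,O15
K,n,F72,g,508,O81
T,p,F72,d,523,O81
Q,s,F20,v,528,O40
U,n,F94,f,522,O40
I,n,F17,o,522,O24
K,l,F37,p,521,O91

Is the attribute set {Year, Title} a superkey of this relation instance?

No

Two distinct rows share (Year=s, Title=O40), so {Year, Title} does not determine every attribute — not a superkey.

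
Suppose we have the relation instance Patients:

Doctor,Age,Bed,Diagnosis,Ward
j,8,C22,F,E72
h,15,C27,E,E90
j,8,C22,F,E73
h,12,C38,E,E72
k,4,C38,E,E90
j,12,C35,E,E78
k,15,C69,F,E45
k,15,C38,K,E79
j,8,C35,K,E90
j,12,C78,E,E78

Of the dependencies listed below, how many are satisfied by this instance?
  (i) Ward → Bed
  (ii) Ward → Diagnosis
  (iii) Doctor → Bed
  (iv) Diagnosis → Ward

(i) Ward → Bed: Ward=E72: 2 rows → Bed takes values {C22, C38} — violation; Ward=E90: 3 rows → Bed takes values {C27, C38, C35} — violation; Ward=E78: 2 rows → Bed takes values {C35, C78} — violation — fails.
(ii) Ward → Diagnosis: Ward=E72: 2 rows → Diagnosis takes values {F, E} — violation; Ward=E90: 3 rows → Diagnosis takes values {E, K} — violation — fails.
(iii) Doctor → Bed: Doctor=j: 5 rows → Bed takes values {C22, C35, C78} — violation; Doctor=h: 2 rows → Bed takes values {C27, C38} — violation; Doctor=k: 3 rows → Bed takes values {C38, C69} — violation — fails.
(iv) Diagnosis → Ward: Diagnosis=F: 3 rows → Ward takes values {E72, E73, E45} — violation; Diagnosis=E: 5 rows → Ward takes values {E90, E72, E78} — violation; Diagnosis=K: 2 rows → Ward takes values {E79, E90} — violation — fails.
None of the 4 dependencies hold.

0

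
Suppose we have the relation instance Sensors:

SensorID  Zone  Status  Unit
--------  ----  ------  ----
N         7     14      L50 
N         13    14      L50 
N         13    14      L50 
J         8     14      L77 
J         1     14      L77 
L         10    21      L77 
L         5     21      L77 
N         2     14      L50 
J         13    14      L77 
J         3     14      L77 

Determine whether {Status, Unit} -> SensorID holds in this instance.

(Status=14, Unit=L50): 4 rows → SensorID = N, N, N, N ✓
(Status=14, Unit=L77): 4 rows → SensorID = J, J, J, J ✓
(Status=21, Unit=L77): 2 rows → SensorID = L, L ✓
Every {Status, Unit} value is associated with a single SensorID value, so {Status, Unit} -> SensorID holds.

Yes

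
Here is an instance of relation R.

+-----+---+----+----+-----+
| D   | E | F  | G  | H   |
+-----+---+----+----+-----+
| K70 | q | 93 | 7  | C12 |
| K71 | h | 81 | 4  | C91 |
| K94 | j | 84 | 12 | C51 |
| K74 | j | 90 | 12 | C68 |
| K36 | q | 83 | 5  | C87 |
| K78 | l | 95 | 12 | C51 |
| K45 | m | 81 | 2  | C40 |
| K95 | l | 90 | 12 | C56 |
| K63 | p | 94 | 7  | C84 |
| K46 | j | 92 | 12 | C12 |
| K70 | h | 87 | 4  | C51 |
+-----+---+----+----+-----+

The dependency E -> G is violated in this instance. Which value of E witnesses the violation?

q

E=q: 2 rows → G takes values {7, 5} — violation
E=h: 2 rows → G = 4, 4 ✓
E=j: 3 rows → G = 12, 12, 12 ✓
E=l: 2 rows → G = 12, 12 ✓
E=m: 1 row → G = 2 ✓
E=p: 1 row → G = 7 ✓
The only E value with inconsistent G is E=q.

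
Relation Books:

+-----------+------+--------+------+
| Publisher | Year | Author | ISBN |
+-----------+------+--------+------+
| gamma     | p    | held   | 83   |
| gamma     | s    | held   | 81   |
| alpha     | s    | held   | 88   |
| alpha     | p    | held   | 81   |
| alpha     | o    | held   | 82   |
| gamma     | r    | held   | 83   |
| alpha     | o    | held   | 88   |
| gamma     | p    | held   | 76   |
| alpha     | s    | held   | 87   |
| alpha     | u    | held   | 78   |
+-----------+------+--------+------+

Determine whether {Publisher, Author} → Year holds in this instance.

(Publisher=gamma, Author=held): 4 rows → Year takes values {p, s, r} — violation
(Publisher=alpha, Author=held): 6 rows → Year takes values {s, p, o, u} — violation
Two rows agree on {Publisher, Author} but differ on Year, so {Publisher, Author} → Year does not hold.

No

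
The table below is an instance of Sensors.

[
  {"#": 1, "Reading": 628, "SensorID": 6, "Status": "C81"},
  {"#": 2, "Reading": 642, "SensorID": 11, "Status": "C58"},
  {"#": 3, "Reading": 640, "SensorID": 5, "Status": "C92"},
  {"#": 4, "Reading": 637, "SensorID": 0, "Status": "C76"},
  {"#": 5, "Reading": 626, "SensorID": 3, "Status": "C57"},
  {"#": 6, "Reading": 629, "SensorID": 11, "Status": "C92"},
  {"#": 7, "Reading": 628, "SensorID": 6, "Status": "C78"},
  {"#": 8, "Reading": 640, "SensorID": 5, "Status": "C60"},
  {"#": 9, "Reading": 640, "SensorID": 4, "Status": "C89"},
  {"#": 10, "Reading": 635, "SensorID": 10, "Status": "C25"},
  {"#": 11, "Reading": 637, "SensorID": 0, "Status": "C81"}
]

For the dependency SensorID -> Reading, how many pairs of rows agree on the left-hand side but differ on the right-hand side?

SensorID=6: all 2 rows agree on Reading — 0 pairs.
SensorID=11: violating pairs (2,6) — 1 pair.
SensorID=5: all 2 rows agree on Reading — 0 pairs.
SensorID=0: all 2 rows agree on Reading — 0 pairs.

1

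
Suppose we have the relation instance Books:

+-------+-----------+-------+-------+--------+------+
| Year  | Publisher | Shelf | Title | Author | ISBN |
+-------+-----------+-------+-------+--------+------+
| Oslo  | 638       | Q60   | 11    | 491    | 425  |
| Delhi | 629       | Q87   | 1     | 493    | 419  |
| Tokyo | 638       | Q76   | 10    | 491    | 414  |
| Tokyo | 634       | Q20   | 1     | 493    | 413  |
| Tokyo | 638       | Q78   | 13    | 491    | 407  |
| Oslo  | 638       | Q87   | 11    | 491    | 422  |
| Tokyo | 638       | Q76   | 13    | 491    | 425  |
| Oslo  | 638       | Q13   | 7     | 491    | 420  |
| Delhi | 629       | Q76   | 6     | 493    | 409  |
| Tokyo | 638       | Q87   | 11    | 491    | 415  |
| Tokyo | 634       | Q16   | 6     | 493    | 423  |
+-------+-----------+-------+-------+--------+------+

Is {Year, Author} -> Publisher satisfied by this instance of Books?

(Year=Oslo, Author=491): 3 rows → Publisher = 638, 638, 638 ✓
(Year=Delhi, Author=493): 2 rows → Publisher = 629, 629 ✓
(Year=Tokyo, Author=491): 4 rows → Publisher = 638, 638, 638, 638 ✓
(Year=Tokyo, Author=493): 2 rows → Publisher = 634, 634 ✓
Every {Year, Author} value is associated with a single Publisher value, so {Year, Author} -> Publisher holds.

Yes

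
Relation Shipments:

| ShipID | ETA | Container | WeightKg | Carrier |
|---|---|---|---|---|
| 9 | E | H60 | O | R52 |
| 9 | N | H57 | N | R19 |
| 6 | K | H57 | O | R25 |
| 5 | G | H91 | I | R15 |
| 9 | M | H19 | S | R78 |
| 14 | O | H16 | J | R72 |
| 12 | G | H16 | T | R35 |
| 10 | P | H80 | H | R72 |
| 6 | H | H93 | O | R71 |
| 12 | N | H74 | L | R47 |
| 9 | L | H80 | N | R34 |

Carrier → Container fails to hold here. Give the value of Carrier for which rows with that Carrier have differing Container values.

Carrier=R52: 1 row → Container = H60 ✓
Carrier=R19: 1 row → Container = H57 ✓
Carrier=R25: 1 row → Container = H57 ✓
Carrier=R15: 1 row → Container = H91 ✓
Carrier=R78: 1 row → Container = H19 ✓
Carrier=R72: 2 rows → Container takes values {H16, H80} — violation
Carrier=R35: 1 row → Container = H16 ✓
Carrier=R71: 1 row → Container = H93 ✓
Carrier=R47: 1 row → Container = H74 ✓
Carrier=R34: 1 row → Container = H80 ✓
The only Carrier value with inconsistent Container is Carrier=R72.

R72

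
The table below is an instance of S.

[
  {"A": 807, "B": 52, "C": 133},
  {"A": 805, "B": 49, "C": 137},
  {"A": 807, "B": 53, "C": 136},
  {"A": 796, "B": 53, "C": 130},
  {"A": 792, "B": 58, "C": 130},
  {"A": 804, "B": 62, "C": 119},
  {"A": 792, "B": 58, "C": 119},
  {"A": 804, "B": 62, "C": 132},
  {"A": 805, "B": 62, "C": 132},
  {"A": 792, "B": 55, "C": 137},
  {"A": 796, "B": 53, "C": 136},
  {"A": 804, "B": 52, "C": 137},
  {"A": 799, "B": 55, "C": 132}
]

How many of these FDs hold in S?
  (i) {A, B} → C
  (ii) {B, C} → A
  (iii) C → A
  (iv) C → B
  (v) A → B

(i) {A, B} → C: (A=796, B=53): 2 rows → C takes values {130, 136} — violation; (A=792, B=58): 2 rows → C takes values {130, 119} — violation; (A=804, B=62): 2 rows → C takes values {119, 132} — violation — fails.
(ii) {B, C} → A: (B=53, C=136): 2 rows → A takes values {807, 796} — violation; (B=62, C=132): 2 rows → A takes values {804, 805} — violation — fails.
(iii) C → A: C=137: 3 rows → A takes values {805, 792, 804} — violation; C=136: 2 rows → A takes values {807, 796} — violation; C=130: 2 rows → A takes values {796, 792} — violation; C=119: 2 rows → A takes values {804, 792} — violation; C=132: 3 rows → A takes values {804, 805, 799} — violation — fails.
(iv) C → B: C=137: 3 rows → B takes values {49, 55, 52} — violation; C=130: 2 rows → B takes values {53, 58} — violation; C=119: 2 rows → B takes values {62, 58} — violation; C=132: 3 rows → B takes values {62, 55} — violation — fails.
(v) A → B: A=807: 2 rows → B takes values {52, 53} — violation; A=805: 2 rows → B takes values {49, 62} — violation; A=792: 3 rows → B takes values {58, 55} — violation; A=804: 3 rows → B takes values {62, 52} — violation — fails.
None of the 5 dependencies hold.

0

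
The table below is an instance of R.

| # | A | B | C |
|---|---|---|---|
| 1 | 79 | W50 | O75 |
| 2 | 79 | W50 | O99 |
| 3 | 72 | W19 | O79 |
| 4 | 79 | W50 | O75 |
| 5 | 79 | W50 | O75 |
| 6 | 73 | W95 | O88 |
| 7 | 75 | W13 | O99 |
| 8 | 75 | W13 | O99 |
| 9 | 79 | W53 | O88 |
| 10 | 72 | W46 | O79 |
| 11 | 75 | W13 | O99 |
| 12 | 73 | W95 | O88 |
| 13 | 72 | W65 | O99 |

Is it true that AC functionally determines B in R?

No

(A=79, C=O75): rows 1, 4, 5 → B = W50, W50, W50 ✓
(A=79, C=O99): row 2 → B = W50 ✓
(A=72, C=O79): rows 3, 10 → B takes values {W19, W46} — violation
(A=73, C=O88): rows 6, 12 → B = W95, W95 ✓
(A=75, C=O99): rows 7, 8, 11 → B = W13, W13, W13 ✓
(A=79, C=O88): row 9 → B = W53 ✓
(A=72, C=O99): row 13 → B = W65 ✓
Two rows agree on AC but differ on B, so AC -> B does not hold.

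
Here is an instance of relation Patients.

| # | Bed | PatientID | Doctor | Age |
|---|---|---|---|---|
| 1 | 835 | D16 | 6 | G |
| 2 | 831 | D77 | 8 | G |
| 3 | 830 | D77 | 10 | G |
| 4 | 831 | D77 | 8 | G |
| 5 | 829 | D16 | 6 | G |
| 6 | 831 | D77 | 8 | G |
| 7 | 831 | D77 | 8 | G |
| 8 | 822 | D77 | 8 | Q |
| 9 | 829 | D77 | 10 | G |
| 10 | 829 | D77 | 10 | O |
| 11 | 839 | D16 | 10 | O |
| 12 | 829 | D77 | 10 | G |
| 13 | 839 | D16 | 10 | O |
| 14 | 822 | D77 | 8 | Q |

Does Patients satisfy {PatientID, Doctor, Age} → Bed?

No

(PatientID=D16, Doctor=6, Age=G): rows 1, 5 → Bed takes values {835, 829} — violation
(PatientID=D77, Doctor=8, Age=G): rows 2, 4, 6, 7 → Bed = 831, 831, 831, 831 ✓
(PatientID=D77, Doctor=10, Age=G): rows 3, 9, 12 → Bed takes values {830, 829} — violation
(PatientID=D77, Doctor=8, Age=Q): rows 8, 14 → Bed = 822, 822 ✓
(PatientID=D77, Doctor=10, Age=O): row 10 → Bed = 829 ✓
(PatientID=D16, Doctor=10, Age=O): rows 11, 13 → Bed = 839, 839 ✓
Two rows agree on {PatientID, Doctor, Age} but differ on Bed, so {PatientID, Doctor, Age} → Bed does not hold.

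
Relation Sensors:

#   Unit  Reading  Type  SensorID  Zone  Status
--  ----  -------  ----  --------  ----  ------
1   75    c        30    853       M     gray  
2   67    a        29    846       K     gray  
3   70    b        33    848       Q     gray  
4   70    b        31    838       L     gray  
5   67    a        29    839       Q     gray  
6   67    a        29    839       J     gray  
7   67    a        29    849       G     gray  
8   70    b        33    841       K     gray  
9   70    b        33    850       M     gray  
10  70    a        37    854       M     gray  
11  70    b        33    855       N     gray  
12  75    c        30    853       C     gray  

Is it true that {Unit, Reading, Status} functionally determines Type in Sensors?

(Unit=75, Reading=c, Status=gray): rows 1, 12 → Type = 30, 30 ✓
(Unit=67, Reading=a, Status=gray): rows 2, 5, 6, 7 → Type = 29, 29, 29, 29 ✓
(Unit=70, Reading=b, Status=gray): rows 3, 4, 8, 9, 11 → Type takes values {33, 31} — violation
(Unit=70, Reading=a, Status=gray): row 10 → Type = 37 ✓
Two rows agree on {Unit, Reading, Status} but differ on Type, so {Unit, Reading, Status} -> Type does not hold.

No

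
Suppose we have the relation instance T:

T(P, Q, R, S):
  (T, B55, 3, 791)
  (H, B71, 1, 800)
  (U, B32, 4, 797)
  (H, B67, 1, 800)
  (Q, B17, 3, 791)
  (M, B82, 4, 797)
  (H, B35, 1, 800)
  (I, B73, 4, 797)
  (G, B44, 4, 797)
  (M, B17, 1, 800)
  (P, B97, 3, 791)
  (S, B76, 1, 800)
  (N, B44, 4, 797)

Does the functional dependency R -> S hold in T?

Yes

R=3: 3 rows → S = 791, 791, 791 ✓
R=1: 5 rows → S = 800, 800, 800, 800, 800 ✓
R=4: 5 rows → S = 797, 797, 797, 797, 797 ✓
Every R value is associated with a single S value, so R -> S holds.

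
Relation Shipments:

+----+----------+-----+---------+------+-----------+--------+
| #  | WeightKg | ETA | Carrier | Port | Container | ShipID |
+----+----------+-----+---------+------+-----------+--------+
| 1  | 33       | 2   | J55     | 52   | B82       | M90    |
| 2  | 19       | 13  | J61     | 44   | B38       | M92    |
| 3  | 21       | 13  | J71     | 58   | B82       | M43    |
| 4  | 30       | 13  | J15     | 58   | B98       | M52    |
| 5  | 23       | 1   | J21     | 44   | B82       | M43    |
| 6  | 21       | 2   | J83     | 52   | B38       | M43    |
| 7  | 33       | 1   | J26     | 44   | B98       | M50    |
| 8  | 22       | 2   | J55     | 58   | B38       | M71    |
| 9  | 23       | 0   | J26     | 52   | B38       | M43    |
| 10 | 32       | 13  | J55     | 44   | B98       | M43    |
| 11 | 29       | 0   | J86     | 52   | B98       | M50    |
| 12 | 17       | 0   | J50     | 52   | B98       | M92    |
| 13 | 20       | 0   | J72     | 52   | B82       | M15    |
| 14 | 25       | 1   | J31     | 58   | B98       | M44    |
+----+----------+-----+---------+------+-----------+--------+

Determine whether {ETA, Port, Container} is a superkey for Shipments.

Rows 11 and 12 have the same {ETA, Port, Container} value (ETA=0, Port=52, Container=B98) but are distinct tuples, so {ETA, Port, Container} does not determine every attribute — not a superkey.

No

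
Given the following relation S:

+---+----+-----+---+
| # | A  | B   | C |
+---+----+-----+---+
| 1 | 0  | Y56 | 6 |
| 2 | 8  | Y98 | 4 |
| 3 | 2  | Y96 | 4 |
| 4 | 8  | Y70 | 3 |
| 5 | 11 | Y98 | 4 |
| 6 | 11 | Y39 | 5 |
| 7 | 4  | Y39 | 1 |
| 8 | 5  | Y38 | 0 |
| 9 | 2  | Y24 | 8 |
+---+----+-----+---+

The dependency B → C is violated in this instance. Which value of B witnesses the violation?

B=Y56: row 1 → C = 6 ✓
B=Y98: rows 2, 5 → C = 4, 4 ✓
B=Y96: row 3 → C = 4 ✓
B=Y70: row 4 → C = 3 ✓
B=Y39: rows 6, 7 → C takes values {5, 1} — violation
B=Y38: row 8 → C = 0 ✓
B=Y24: row 9 → C = 8 ✓
The only B value with inconsistent C is B=Y39.

Y39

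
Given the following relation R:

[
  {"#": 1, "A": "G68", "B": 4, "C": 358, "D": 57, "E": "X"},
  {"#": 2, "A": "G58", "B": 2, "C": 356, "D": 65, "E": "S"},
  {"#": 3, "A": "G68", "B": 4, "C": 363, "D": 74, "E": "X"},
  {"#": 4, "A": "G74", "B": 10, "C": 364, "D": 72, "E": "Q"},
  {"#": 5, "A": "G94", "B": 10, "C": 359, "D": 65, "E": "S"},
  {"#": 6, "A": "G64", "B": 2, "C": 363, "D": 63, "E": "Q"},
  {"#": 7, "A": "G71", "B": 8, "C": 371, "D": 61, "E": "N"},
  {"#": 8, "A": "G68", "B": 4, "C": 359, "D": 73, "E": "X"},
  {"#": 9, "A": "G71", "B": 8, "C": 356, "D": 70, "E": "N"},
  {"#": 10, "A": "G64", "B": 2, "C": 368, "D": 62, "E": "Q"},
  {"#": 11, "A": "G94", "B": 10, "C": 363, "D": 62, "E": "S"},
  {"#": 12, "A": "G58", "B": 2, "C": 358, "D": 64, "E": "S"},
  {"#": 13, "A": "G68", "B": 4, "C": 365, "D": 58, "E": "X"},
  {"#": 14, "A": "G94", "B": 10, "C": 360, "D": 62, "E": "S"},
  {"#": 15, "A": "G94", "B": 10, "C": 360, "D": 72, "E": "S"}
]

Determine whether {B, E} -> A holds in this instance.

(B=4, E=X): rows 1, 3, 8, 13 → A = G68, G68, G68, G68 ✓
(B=2, E=S): rows 2, 12 → A = G58, G58 ✓
(B=10, E=Q): row 4 → A = G74 ✓
(B=10, E=S): rows 5, 11, 14, 15 → A = G94, G94, G94, G94 ✓
(B=2, E=Q): rows 6, 10 → A = G64, G64 ✓
(B=8, E=N): rows 7, 9 → A = G71, G71 ✓
Every {B, E} value is associated with a single A value, so {B, E} -> A holds.

Yes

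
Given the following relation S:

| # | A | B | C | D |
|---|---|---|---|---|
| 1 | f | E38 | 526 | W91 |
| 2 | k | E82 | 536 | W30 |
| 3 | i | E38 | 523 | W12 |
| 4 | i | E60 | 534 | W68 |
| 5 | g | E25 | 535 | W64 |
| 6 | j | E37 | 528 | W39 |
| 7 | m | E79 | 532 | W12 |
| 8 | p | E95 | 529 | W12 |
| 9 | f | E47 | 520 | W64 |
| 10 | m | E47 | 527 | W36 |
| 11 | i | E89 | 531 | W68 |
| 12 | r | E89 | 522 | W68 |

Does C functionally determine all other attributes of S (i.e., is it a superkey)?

All 12 rows have distinct C values, so C → (all attributes) holds and C is a superkey.

Yes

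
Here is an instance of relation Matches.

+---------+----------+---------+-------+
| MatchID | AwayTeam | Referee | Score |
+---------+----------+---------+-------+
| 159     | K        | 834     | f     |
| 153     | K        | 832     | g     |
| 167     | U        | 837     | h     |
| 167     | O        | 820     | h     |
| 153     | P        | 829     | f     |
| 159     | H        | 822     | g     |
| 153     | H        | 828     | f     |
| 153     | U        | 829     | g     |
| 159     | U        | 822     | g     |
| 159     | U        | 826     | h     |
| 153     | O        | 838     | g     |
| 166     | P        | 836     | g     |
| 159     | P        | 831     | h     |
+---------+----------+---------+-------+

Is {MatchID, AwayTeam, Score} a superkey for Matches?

Yes

All 13 rows have distinct {MatchID, AwayTeam, Score} values, so {MatchID, AwayTeam, Score} → (all attributes) holds and {MatchID, AwayTeam, Score} is a superkey.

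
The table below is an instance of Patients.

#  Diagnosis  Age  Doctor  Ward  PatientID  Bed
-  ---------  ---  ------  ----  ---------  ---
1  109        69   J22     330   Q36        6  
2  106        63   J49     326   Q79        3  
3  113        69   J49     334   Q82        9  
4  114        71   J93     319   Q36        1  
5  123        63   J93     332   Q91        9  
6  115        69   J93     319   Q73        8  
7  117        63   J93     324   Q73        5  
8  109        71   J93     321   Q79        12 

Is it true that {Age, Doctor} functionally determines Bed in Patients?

No

(Age=69, Doctor=J22): row 1 → Bed = 6 ✓
(Age=63, Doctor=J49): row 2 → Bed = 3 ✓
(Age=69, Doctor=J49): row 3 → Bed = 9 ✓
(Age=71, Doctor=J93): rows 4, 8 → Bed takes values {1, 12} — violation
(Age=63, Doctor=J93): rows 5, 7 → Bed takes values {9, 5} — violation
(Age=69, Doctor=J93): row 6 → Bed = 8 ✓
Two rows agree on {Age, Doctor} but differ on Bed, so {Age, Doctor} -> Bed does not hold.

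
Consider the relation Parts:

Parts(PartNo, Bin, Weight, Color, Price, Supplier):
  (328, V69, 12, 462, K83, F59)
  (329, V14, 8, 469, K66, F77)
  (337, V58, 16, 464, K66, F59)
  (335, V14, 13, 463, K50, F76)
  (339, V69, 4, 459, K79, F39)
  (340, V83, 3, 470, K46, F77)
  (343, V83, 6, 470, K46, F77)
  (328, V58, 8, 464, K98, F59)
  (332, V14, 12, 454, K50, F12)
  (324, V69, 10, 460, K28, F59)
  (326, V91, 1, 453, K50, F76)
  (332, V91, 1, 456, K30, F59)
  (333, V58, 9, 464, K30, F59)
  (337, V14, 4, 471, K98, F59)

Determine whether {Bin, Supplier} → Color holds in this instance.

(Bin=V69, Supplier=F59): 2 rows → Color takes values {462, 460} — violation
(Bin=V14, Supplier=F77): 1 row → Color = 469 ✓
(Bin=V58, Supplier=F59): 3 rows → Color = 464, 464, 464 ✓
(Bin=V14, Supplier=F76): 1 row → Color = 463 ✓
(Bin=V69, Supplier=F39): 1 row → Color = 459 ✓
(Bin=V83, Supplier=F77): 2 rows → Color = 470, 470 ✓
(Bin=V14, Supplier=F12): 1 row → Color = 454 ✓
(Bin=V91, Supplier=F76): 1 row → Color = 453 ✓
(Bin=V91, Supplier=F59): 1 row → Color = 456 ✓
(Bin=V14, Supplier=F59): 1 row → Color = 471 ✓
Two rows agree on {Bin, Supplier} but differ on Color, so {Bin, Supplier} → Color does not hold.

No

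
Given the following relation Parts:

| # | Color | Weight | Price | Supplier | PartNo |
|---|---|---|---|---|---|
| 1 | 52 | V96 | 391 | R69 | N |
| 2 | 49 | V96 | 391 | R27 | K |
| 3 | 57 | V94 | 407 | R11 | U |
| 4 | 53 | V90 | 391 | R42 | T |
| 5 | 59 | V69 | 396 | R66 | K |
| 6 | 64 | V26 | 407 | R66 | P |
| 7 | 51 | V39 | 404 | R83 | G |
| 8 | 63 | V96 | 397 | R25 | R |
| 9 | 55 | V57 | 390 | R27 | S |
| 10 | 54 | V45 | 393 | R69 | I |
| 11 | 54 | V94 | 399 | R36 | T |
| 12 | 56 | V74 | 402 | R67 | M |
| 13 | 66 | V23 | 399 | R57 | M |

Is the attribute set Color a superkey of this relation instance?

No

Rows 10 and 11 have the same Color value Color=54 but are distinct tuples, so Color does not determine every attribute — not a superkey.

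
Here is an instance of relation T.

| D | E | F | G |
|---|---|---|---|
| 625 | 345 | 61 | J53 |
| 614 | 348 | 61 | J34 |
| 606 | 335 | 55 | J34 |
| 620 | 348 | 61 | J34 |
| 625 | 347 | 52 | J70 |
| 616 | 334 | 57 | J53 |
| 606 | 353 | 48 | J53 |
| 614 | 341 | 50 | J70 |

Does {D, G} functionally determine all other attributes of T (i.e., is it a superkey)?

Yes

All 8 rows have distinct {D, G} values, so {D, G} → (all attributes) holds and {D, G} is a superkey.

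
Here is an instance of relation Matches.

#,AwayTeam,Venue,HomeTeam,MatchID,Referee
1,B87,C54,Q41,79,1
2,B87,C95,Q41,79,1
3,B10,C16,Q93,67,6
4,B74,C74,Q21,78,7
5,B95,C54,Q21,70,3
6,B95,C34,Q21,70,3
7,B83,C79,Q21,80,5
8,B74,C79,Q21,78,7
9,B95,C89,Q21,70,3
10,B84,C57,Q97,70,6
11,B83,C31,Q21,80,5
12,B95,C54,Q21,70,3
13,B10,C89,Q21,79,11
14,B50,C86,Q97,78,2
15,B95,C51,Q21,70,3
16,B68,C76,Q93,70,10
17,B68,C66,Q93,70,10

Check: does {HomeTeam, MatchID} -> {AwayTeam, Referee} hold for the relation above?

(HomeTeam=Q41, MatchID=79): rows 1, 2 → {AwayTeam,Referee} = (B87, 1), (B87, 1) ✓
(HomeTeam=Q93, MatchID=67): row 3 → {AwayTeam,Referee} = (B10, 6) ✓
(HomeTeam=Q21, MatchID=78): rows 4, 8 → {AwayTeam,Referee} = (B74, 7), (B74, 7) ✓
(HomeTeam=Q21, MatchID=70): rows 5, 6, 9, 12, 15 → {AwayTeam,Referee} = (B95, 3), (B95, 3), (B95, 3), (B95, 3), (B95, 3) ✓
(HomeTeam=Q21, MatchID=80): rows 7, 11 → {AwayTeam,Referee} = (B83, 5), (B83, 5) ✓
(HomeTeam=Q97, MatchID=70): row 10 → {AwayTeam,Referee} = (B84, 6) ✓
(HomeTeam=Q21, MatchID=79): row 13 → {AwayTeam,Referee} = (B10, 11) ✓
(HomeTeam=Q97, MatchID=78): row 14 → {AwayTeam,Referee} = (B50, 2) ✓
(HomeTeam=Q93, MatchID=70): rows 16, 17 → {AwayTeam,Referee} = (B68, 10), (B68, 10) ✓
Every {HomeTeam, MatchID} value is associated with a single {AwayTeam, Referee} value, so {HomeTeam, MatchID} -> {AwayTeam, Referee} holds.

Yes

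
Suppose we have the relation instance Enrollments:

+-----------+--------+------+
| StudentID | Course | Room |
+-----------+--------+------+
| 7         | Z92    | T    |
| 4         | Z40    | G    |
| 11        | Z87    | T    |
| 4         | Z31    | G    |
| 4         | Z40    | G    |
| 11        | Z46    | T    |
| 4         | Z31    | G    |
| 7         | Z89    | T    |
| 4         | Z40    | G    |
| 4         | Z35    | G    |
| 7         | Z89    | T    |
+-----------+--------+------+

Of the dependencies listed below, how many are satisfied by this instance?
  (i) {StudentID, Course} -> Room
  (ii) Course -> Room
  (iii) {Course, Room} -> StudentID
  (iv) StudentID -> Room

4

(i) {StudentID, Course} -> Room: every LHS value maps to a single RHS value — holds.
(ii) Course -> Room: every LHS value maps to a single RHS value — holds.
(iii) {Course, Room} -> StudentID: every LHS value maps to a single RHS value — holds.
(iv) StudentID -> Room: every LHS value maps to a single RHS value — holds.
4 of the 4 dependencies hold.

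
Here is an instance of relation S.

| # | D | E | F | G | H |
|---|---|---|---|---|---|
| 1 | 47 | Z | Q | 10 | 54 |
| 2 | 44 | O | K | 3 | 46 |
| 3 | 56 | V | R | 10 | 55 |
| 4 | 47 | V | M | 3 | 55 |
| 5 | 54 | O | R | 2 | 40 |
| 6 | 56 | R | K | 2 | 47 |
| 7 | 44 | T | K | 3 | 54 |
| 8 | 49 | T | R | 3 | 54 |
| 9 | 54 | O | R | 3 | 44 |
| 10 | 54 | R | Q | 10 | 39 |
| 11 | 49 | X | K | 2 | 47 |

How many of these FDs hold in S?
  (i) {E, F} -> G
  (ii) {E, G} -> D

(i) {E, F} -> G: (E=O, F=R): rows 5, 9 → G takes values {2, 3} — violation — fails.
(ii) {E, G} -> D: (E=O, G=3): rows 2, 9 → D takes values {44, 54} — violation; (E=T, G=3): rows 7, 8 → D takes values {44, 49} — violation — fails.
None of the 2 dependencies hold.

0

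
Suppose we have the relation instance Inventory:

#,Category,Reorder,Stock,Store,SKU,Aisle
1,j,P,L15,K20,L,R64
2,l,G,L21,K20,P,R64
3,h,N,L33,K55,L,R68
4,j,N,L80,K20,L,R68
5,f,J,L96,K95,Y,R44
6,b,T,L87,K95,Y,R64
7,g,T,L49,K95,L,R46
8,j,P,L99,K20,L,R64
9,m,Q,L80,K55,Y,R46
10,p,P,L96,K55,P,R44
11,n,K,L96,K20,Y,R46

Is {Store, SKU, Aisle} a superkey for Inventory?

No

Rows 1 and 8 have the same {Store, SKU, Aisle} value (Store=K20, SKU=L, Aisle=R64) but are distinct tuples, so {Store, SKU, Aisle} does not determine every attribute — not a superkey.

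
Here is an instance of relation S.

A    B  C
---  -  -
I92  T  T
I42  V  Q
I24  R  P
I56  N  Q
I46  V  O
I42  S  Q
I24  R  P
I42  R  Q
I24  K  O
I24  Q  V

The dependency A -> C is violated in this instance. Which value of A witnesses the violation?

A=I92: 1 row → C = T ✓
A=I42: 3 rows → C = Q, Q, Q ✓
A=I24: 4 rows → C takes values {P, O, V} — violation
A=I56: 1 row → C = Q ✓
A=I46: 1 row → C = O ✓
The only A value with inconsistent C is A=I24.

I24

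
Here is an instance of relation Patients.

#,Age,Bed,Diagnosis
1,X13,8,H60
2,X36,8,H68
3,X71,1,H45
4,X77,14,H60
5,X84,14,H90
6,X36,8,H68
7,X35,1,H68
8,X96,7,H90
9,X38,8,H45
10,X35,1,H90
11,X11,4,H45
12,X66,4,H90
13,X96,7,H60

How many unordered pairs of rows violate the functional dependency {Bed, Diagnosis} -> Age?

0

(Bed=8, Diagnosis=H68): all 2 rows agree on Age — 0 pairs.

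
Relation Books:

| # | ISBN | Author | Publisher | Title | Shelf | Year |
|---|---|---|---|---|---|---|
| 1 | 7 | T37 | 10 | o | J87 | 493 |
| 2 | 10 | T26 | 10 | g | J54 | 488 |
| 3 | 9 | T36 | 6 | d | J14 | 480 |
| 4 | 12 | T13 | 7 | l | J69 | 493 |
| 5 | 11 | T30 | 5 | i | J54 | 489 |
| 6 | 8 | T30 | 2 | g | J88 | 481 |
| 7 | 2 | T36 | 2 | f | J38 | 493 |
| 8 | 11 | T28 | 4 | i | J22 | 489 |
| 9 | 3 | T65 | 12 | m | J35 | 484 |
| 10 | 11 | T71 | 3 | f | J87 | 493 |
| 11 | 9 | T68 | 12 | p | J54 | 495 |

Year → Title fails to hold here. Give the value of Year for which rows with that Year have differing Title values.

Year=493: rows 1, 4, 7, 10 → Title takes values {o, l, f} — violation
Year=488: row 2 → Title = g ✓
Year=480: row 3 → Title = d ✓
Year=489: rows 5, 8 → Title = i, i ✓
Year=481: row 6 → Title = g ✓
Year=484: row 9 → Title = m ✓
Year=495: row 11 → Title = p ✓
The only Year value with inconsistent Title is Year=493.

493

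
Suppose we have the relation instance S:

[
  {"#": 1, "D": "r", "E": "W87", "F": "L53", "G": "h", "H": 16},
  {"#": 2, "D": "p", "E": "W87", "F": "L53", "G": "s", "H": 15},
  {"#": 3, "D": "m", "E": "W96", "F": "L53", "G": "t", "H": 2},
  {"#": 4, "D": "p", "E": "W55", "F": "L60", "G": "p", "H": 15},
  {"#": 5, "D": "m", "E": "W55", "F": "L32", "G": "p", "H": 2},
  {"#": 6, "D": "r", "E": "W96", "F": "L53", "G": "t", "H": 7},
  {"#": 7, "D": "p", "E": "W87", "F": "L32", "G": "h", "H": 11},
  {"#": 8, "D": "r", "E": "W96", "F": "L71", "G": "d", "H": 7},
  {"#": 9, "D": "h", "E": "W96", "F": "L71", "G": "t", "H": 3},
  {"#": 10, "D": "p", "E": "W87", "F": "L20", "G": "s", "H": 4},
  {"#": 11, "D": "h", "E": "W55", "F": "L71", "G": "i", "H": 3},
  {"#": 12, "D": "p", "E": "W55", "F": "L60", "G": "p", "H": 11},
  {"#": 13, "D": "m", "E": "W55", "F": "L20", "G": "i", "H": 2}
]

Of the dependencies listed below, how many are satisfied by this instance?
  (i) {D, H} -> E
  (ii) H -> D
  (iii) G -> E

(i) {D, H} -> E: (D=p, H=15): rows 2, 4 → E takes values {W87, W55} — violation; (D=m, H=2): rows 3, 5, 13 → E takes values {W96, W55} — violation; (D=p, H=11): rows 7, 12 → E takes values {W87, W55} — violation; (D=h, H=3): rows 9, 11 → E takes values {W96, W55} — violation — fails.
(ii) H -> D: every LHS value maps to a single RHS value — holds.
(iii) G -> E: every LHS value maps to a single RHS value — holds.
2 of the 3 dependencies hold.

2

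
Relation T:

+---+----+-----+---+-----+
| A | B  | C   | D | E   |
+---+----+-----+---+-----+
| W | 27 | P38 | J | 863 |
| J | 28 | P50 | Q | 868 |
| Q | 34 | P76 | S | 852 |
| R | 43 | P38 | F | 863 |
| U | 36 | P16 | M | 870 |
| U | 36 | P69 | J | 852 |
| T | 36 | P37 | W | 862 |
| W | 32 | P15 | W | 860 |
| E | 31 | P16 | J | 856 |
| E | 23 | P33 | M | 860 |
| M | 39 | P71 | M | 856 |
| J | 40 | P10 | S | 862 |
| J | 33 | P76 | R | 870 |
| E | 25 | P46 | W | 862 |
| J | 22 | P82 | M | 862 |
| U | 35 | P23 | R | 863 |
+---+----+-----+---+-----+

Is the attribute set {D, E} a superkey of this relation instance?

No

Two distinct rows share (D=W, E=862), so {D, E} does not determine every attribute — not a superkey.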